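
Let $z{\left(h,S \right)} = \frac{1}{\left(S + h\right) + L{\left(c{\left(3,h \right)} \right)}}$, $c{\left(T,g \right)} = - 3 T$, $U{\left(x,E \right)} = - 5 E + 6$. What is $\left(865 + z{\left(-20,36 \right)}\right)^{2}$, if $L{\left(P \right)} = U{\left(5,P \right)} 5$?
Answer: $\frac{54950861056}{73441} \approx 7.4823 \cdot 10^{5}$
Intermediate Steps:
$U{\left(x,E \right)} = 6 - 5 E$
$L{\left(P \right)} = 30 - 25 P$ ($L{\left(P \right)} = \left(6 - 5 P\right) 5 = 30 - 25 P$)
$z{\left(h,S \right)} = \frac{1}{255 + S + h}$ ($z{\left(h,S \right)} = \frac{1}{\left(S + h\right) - \left(-30 + 25 \left(\left(-3\right) 3\right)\right)} = \frac{1}{\left(S + h\right) + \left(30 - -225\right)} = \frac{1}{\left(S + h\right) + \left(30 + 225\right)} = \frac{1}{\left(S + h\right) + 255} = \frac{1}{255 + S + h}$)
$\left(865 + z{\left(-20,36 \right)}\right)^{2} = \left(865 + \frac{1}{255 + 36 - 20}\right)^{2} = \left(865 + \frac{1}{271}\right)^{2} = \left(\frac{234416}{271}\right)^{2} = \frac{54950861056}{73441}$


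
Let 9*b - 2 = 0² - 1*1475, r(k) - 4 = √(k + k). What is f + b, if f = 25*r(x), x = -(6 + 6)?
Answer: -191/3 + 50*I*√6 ≈ -63.667 + 122.47*I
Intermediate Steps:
x = -12 (x = -1*12 = -12)
r(k) = 4 + √2*√k (r(k) = 4 + √(k + k) = 4 + √(2*k) = 4 + √2*√k)
b = -491/3 (b = 2/9 + (0² - 1*1475)/9 = 2/9 + (0 - 1475)/9 = 2/9 + (⅑)*(-1475) = 2/9 - 1475/9 = -491/3 ≈ -163.67)
f = 100 + 50*I*√6 (f = 25*(4 + √2*√(-12)) = 25*(4 + √2*(2*I*√3)) = 25*(4 + 2*I*√6) = 100 + 50*I*√6 ≈ 100.0 + 122.47*I)
f + b = (100 + 50*I*√6) - 491/3 = -191/3 + 50*I*√6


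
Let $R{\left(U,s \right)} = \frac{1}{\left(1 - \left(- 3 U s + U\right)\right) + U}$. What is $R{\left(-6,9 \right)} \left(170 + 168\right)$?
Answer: $- \frac{338}{161} \approx -2.0994$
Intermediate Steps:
$R{\left(U,s \right)} = \frac{1}{1 + 3 U s}$ ($R{\left(U,s \right)} = \frac{1}{\left(1 - \left(- 3 U s + U\right)\right) + U} = \frac{1}{\left(1 - \left(U - 3 U s\right)\right) + U} = \frac{1}{\left(1 + \left(- U + 3 U s\right)\right) + U} = \frac{1}{\left(1 - U + 3 U s\right) + U} = \frac{1}{1 + 3 U s}$)
$R{\left(-6,9 \right)} \left(170 + 168\right) = \frac{170 + 168}{1 + 3 \left(-6\right) 9} = \frac{1}{1 - 162} \cdot 338 = \frac{1}{-161} \cdot 338 = \left(- \frac{1}{161}\right) 338 = - \frac{338}{161}$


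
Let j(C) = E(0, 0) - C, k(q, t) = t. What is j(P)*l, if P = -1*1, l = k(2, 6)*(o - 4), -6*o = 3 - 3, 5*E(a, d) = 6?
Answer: -264/5 ≈ -52.800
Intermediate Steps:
E(a, d) = 6/5 (E(a, d) = (1/5)*6 = 6/5)
o = 0 (o = -(3 - 3)/6 = -1/6*0 = 0)
l = -24 (l = 6*(0 - 4) = 6*(-4) = -24)
P = -1
j(C) = 6/5 - C
j(P)*l = (6/5 - 1*(-1))*(-24) = (6/5 + 1)*(-24) = (11/5)*(-24) = -264/5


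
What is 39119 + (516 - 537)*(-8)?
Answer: 39287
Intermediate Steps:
39119 + (516 - 537)*(-8) = 39119 - 21*(-8) = 39119 + 168 = 39287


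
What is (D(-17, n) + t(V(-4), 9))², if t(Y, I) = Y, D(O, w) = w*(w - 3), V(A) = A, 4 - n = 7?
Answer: 196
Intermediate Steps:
n = -3 (n = 4 - 1*7 = 4 - 7 = -3)
D(O, w) = w*(-3 + w)
(D(-17, n) + t(V(-4), 9))² = (-3*(-3 - 3) - 4)² = (-3*(-6) - 4)² = (18 - 4)² = 14² = 196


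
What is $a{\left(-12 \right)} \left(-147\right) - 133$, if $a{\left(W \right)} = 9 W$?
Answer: $15743$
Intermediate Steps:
$a{\left(-12 \right)} \left(-147\right) - 133 = 9 \left(-12\right) \left(-147\right) - 133 = \left(-108\right) \left(-147\right) - 133 = 15876 - 133 = 15743$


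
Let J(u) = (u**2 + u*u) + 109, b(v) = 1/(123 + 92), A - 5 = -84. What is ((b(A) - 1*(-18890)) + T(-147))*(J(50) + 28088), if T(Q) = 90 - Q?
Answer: 136516222282/215 ≈ 6.3496e+8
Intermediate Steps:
A = -79 (A = 5 - 84 = -79)
b(v) = 1/215
J(u) = 109 + 2*u**2 (J(u) = (u**2 + u**2) + 109 = 2*u**2 + 109 = 109 + 2*u**2)
((b(A) - 1*(-18890)) + T(-147))*(J(50) + 28088) = ((1/215 - 1*(-18890)) + (90 - 1*(-147)))*((109 + 2*50**2) + 28088) = ((1/215 + 18890) + (90 + 147))*((109 + 2*2500) + 28088) = (4061351/215 + 237)*((109 + 5000) + 28088) = 4112306*(5109 + 28088)/215 = (4112306/215)*33197 = 136516222282/215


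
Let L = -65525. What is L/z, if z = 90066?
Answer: -65525/90066 ≈ -0.72752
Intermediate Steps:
L/z = -65525/90066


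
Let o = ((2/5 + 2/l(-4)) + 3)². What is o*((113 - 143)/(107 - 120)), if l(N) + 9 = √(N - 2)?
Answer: 2*(4862*√6 + 18715*I)/(65*(6*√6 + 25*I)) ≈ 23.522 - 0.82986*I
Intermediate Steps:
l(N) = -9 + √(-2 + N) (l(N) = -9 + √(N - 2) = -9 + √(-2 + N))
o = (17/5 + 2/(-9 + I*√6))² (o = ((2/5 + 2/(-9 + √(-2 - 4))) + 3)² = ((2*(⅕) + 2/(-9 + √(-6))) + 3)² = ((⅖ + 2/(-9 + I*√6)) + 3)² = (17/5 + 2/(-9 + I*√6))² ≈ 10.193 - 0.35961*I)
o*((113 - 143)/(107 - 120)) = ((4862*√6 + 18715*I)/(75*(6*√6 + 25*I)))*((113 - 143)/(107 - 120)) = ((4862*√6 + 18715*I)/(75*(6*√6 + 25*I)))*(-30/(-13)) = ((4862*√6 + 18715*I)/(75*(6*√6 + 25*I)))*(-30*(-1/13)) = ((4862*√6 + 18715*I)/(75*(6*√6 + 25*I)))*(30/13) = 2*(4862*√6 + 18715*I)/(65*(6*√6 + 25*I))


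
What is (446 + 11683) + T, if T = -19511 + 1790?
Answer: -5592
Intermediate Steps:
T = -17721
(446 + 11683) + T = (446 + 11683) - 17721 = 12129 - 17721 = -5592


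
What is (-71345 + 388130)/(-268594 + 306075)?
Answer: 316785/37481 ≈ 8.4519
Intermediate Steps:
(-71345 + 388130)/(-268594 + 306075) = 316785/37481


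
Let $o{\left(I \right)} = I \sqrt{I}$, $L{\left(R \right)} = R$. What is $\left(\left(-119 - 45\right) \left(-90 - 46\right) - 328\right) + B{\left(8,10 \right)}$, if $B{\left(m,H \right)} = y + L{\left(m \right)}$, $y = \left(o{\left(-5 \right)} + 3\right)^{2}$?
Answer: $21868 - 30 i \sqrt{5} \approx 21868.0 - 67.082 i$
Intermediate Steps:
$o{\left(I \right)} = I^{\frac{3}{2}}$
$y = \left(3 - 5 i \sqrt{5}\right)^{2}$ ($y = \left(\left(-5\right)^{\frac{3}{2}} + 3\right)^{2} = \left(- 5 i \sqrt{5} + 3\right)^{2} = \left(3 - 5 i \sqrt{5}\right)^{2} \approx -116.0 - 67.082 i$)
$B{\left(m,H \right)} = m + \left(3 - 5 i \sqrt{5}\right)^{2}$ ($B{\left(m,H \right)} = \left(3 - 5 i \sqrt{5}\right)^{2} + m = m + \left(3 - 5 i \sqrt{5}\right)^{2}$)
$\left(\left(-119 - 45\right) \left(-90 - 46\right) - 328\right) + B{\left(8,10 \right)} = \left(\left(-119 - 45\right) \left(-90 - 46\right) - 328\right) - \left(108 + 30 i \sqrt{5}\right) = \left(\left(-164\right) \left(-136\right) - 328\right) - \left(108 + 30 i \sqrt{5}\right) = \left(22304 - 328\right) - \left(108 + 30 i \sqrt{5}\right) = 21976 - \left(108 + 30 i \sqrt{5}\right) = 21868 - 30 i \sqrt{5}$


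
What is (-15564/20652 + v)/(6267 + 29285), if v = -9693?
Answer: -8341475/30592496 ≈ -0.27266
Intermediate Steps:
(-15564/20652 + v)/(6267 + 29285) = (-15564/20652 - 9693)/(6267 + 29285) = (-15564*1/20652 - 9693)/35552 = (-1297/1721 - 9693)*(1/35552) = -16682950/1721*1/35552 = -8341475/30592496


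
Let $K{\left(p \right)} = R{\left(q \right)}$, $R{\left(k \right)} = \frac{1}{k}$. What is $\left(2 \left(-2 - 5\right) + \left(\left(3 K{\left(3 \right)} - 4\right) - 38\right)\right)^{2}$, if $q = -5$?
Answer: $\frac{80089}{25} \approx 3203.6$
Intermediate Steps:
$K{\left(p \right)} = - \frac{1}{5}$ ($K{\left(p \right)} = \frac{1}{-5} = - \frac{1}{5}$)
$\left(2 \left(-2 - 5\right) + \left(\left(3 K{\left(3 \right)} - 4\right) - 38\right)\right)^{2} = \left(2 \left(-2 - 5\right) + \left(\left(3 \left(- \frac{1}{5}\right) - 4\right) - 38\right)\right)^{2} = \left(2 \left(-7\right) - \frac{213}{5}\right)^{2} = \left(-14 - \frac{213}{5}\right)^{2} = \left(- \frac{283}{5}\right)^{2} = \frac{80089}{25}$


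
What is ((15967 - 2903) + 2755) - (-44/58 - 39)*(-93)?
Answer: 351522/29 ≈ 12121.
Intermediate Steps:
((15967 - 2903) + 2755) - (-44/58 - 39)*(-93) = (13064 + 2755) - (-44*1/58 - 39)*(-93) = 15819 - (-22/29 - 39)*(-93) = 15819 - (-1153)*(-93)/29 = 15819 - 1*107229/29 = 15819 - 107229/29 = 351522/29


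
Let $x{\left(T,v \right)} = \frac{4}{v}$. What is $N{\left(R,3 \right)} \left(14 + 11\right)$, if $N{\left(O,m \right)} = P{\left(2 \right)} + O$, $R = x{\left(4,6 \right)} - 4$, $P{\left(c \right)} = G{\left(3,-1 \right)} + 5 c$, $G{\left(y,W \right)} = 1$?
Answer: $\frac{575}{3} \approx 191.67$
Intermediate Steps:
$P{\left(c \right)} = 1 + 5 c$
$R = - \frac{10}{3}$ ($R = \frac{4}{6} - 4 = 4 \cdot \frac{1}{6} - 4 = \frac{2}{3} - 4 = - \frac{10}{3} \approx -3.3333$)
$N{\left(O,m \right)} = 11 + O$ ($N{\left(O,m \right)} = \left(1 + 5 \cdot 2\right) + O = \left(1 + 10\right) + O = 11 + O$)
$N{\left(R,3 \right)} \left(14 + 11\right) = \left(11 - \frac{10}{3}\right) \left(14 + 11\right) = \frac{23}{3} \cdot 25 = \frac{575}{3}$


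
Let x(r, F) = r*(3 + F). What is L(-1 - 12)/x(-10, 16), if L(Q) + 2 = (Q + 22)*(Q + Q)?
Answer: 118/95 ≈ 1.2421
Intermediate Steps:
L(Q) = -2 + 2*Q*(22 + Q) (L(Q) = -2 + (Q + 22)*(Q + Q) = -2 + (22 + Q)*(2*Q) = -2 + 2*Q*(22 + Q))
L(-1 - 12)/x(-10, 16) = (-2 + 2*(-1 - 12)² + 44*(-1 - 12))/((-10*(3 + 16))) = (-2 + 2*(-13)² + 44*(-13))/((-10*19)) = (-2 + 2*169 - 572)/(-190) = (-2 + 338 - 572)*(-1/190) = -236*(-1/190) = 118/95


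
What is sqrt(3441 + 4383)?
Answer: 4*sqrt(489) ≈ 88.453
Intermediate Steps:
sqrt(3441 + 4383) = sqrt(7824) = 4*sqrt(489)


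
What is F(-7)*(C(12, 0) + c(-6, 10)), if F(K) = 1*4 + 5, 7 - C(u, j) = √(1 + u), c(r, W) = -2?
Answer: 45 - 9*√13 ≈ 12.550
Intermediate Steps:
C(u, j) = 7 - √(1 + u)
F(K) = 9 (F(K) = 4 + 5 = 9)
F(-7)*(C(12, 0) + c(-6, 10)) = 9*((7 - √(1 + 12)) - 2) = 9*((7 - √13) - 2) = 9*(5 - √13) = 45 - 9*√13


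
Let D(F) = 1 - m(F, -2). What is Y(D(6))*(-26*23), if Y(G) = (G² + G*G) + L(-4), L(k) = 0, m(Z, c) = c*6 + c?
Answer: -269100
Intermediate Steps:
m(Z, c) = 7*c (m(Z, c) = 6*c + c = 7*c)
D(F) = 15 (D(F) = 1 - 7*(-2) = 1 - 1*(-14) = 1 + 14 = 15)
Y(G) = 2*G² (Y(G) = (G² + G*G) + 0 = (G² + G²) + 0 = 2*G² + 0 = 2*G²)
Y(D(6))*(-26*23) = (2*15²)*(-26*23) = (2*225)*(-598) = 450*(-598) = -269100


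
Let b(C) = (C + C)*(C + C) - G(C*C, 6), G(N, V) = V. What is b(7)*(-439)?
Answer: -83410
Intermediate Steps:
b(C) = -6 + 4*C² (b(C) = (C + C)*(C + C) - 1*6 = (2*C)*(2*C) - 6 = 4*C² - 6 = -6 + 4*C²)
b(7)*(-439) = (-6 + 4*7²)*(-439) = (-6 + 4*49)*(-439) = (-6 + 196)*(-439) = 190*(-439) = -83410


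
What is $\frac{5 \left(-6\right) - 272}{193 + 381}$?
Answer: $- \frac{151}{287} \approx -0.52613$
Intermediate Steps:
$\frac{5 \left(-6\right) - 272}{193 + 381} = \frac{-30 - 272}{574} = \left(-302\right) \frac{1}{574} = - \frac{151}{287}$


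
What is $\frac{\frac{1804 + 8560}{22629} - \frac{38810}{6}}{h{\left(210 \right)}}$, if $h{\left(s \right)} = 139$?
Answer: $- \frac{146361551}{3145431} \approx -46.531$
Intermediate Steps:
$\frac{\frac{1804 + 8560}{22629} - \frac{38810}{6}}{h{\left(210 \right)}} = \frac{\frac{1804 + 8560}{22629} - \frac{38810}{6}}{139} = \left(10364 \cdot \frac{1}{22629} - \frac{19405}{3}\right) \frac{1}{139} = \left(\frac{10364}{22629} - \frac{19405}{3}\right) \frac{1}{139} = \left(- \frac{146361551}{22629}\right) \frac{1}{139} = - \frac{146361551}{3145431}$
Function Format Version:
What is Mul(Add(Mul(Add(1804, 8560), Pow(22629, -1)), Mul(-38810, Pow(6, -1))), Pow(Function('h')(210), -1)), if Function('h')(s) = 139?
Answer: Rational(-146361551, 3145431) ≈ -46.531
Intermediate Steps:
Mul(Add(Mul(Add(1804, 8560), Pow(22629, -1)), Mul(-38810, Pow(6, -1))), Pow(Function('h')(210), -1)) = Mul(Add(Mul(Add(1804, 8560), Pow(22629, -1)), Mul(-38810, Pow(6, -1))), Pow(139, -1)) = Mul(Add(Mul(10364, Rational(1, 22629)), Mul(-38810, Rational(1, 6))), Rational(1, 139)) = Mul(Add(Rational(10364, 22629), Rational(-19405, 3)), Rational(1, 139)) = Mul(Rational(-146361551, 22629), Rational(1, 139)) = Rational(-146361551, 3145431)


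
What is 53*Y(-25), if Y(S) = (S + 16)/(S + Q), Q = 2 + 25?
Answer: -477/2 ≈ -238.50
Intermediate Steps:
Q = 27
Y(S) = (16 + S)/(27 + S) (Y(S) = (S + 16)/(S + 27) = (16 + S)/(27 + S))
53*Y(-25) = 53*((16 - 25)/(27 - 25)) = 53*(-9/2) = -477/2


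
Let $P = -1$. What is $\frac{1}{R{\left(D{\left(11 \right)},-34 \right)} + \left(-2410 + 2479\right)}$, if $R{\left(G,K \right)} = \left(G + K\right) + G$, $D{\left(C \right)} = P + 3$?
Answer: $\frac{1}{39} \approx 0.025641$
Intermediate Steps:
$D{\left(C \right)} = 2$ ($D{\left(C \right)} = -1 + 3 = 2$)
$R{\left(G,K \right)} = K + 2 G$
$\frac{1}{R{\left(D{\left(11 \right)},-34 \right)} + \left(-2410 + 2479\right)} = \frac{1}{\left(-34 + 2 \cdot 2\right) + \left(-2410 + 2479\right)} = \frac{1}{\left(-34 + 4\right) + 69} = \frac{1}{-30 + 69} = \frac{1}{39}$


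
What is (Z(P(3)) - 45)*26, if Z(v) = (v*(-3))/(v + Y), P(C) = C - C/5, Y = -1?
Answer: -9126/7 ≈ -1303.7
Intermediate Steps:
P(C) = 4*C/5 (P(C) = C - C/5 = 4*C/5)
Z(v) = -3*v/(-1 + v) (Z(v) = (v*(-3))/(v - 1) = (-3*v)/(-1 + v) = -3*v/(-1 + v))
(Z(P(3)) - 45)*26 = (-3*(⅘)*3/(-1 + (⅘)*3) - 45)*26 = (-3*12/5/(-1 + 12/5) - 45)*26 = (-3*12/5/7/5 - 45)*26 = (-3*12/5*5/7 - 45)*26 = (-36/7 - 45)*26 = -351/7*26 = -9126/7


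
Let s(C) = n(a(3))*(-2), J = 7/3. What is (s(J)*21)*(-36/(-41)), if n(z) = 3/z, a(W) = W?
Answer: -1512/41 ≈ -36.878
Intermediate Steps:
J = 7/3 (J = 7*(1/3) = 7/3 ≈ 2.3333)
s(C) = -2 (s(C) = (3/3)*(-2) = (3*(1/3))*(-2) = 1*(-2) = -2)
(s(J)*21)*(-36/(-41)) = (-2*21)*(-36/(-41)) = -(-1512)*(-1)/41 = -42*36/41 = -1512/41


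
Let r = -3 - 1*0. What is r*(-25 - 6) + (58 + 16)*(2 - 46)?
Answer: -3163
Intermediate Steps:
r = -3 (r = -3 + 0 = -3)
r*(-25 - 6) + (58 + 16)*(2 - 46) = -3*(-25 - 6) + (58 + 16)*(2 - 46) = -3*(-31) + 74*(-44) = 93 - 3256 = -3163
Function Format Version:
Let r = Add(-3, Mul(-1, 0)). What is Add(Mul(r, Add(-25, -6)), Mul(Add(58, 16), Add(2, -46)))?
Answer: -3163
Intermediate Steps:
r = -3 (r = Add(-3, 0) = -3)
Add(Mul(r, Add(-25, -6)), Mul(Add(58, 16), Add(2, -46))) = Add(Mul(-3, Add(-25, -6)), Mul(Add(58, 16), Add(2, -46))) = Add(Mul(-3, -31), Mul(74, -44)) = Add(93, -3256) = -3163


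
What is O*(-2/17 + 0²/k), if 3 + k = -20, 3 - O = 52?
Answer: 98/17 ≈ 5.7647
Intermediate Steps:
O = -49 (O = 3 - 1*52 = 3 - 52 = -49)
k = -23 (k = -3 - 20 = -23)
O*(-2/17 + 0²/k) = -49*(-2/17 + 0²/(-23)) = -49*(-2*1/17 + 0*(-1/23)) = -49*(-2/17 + 0) = -49*(-2/17) = 98/17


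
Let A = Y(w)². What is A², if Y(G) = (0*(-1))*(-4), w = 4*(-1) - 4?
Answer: 0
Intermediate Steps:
w = -8 (w = -4 - 4 = -8)
Y(G) = 0 (Y(G) = 0*(-4) = 0)
A = 0 (A = 0² = 0)
A² = 0² = 0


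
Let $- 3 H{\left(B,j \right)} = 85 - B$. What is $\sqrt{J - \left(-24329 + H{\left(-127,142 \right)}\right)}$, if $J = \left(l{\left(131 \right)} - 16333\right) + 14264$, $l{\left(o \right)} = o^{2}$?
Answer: $\frac{5 \sqrt{14217}}{3} \approx 198.73$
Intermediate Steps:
$H{\left(B,j \right)} = - \frac{85}{3} + \frac{B}{3}$ ($H{\left(B,j \right)} = - \frac{85 - B}{3} = - \frac{85}{3} + \frac{B}{3}$)
$J = 15092$ ($J = \left(131^{2} - 16333\right) + 14264 = \left(17161 - 16333\right) + 14264 = 828 + 14264 = 15092$)
$\sqrt{J - \left(-24329 + H{\left(-127,142 \right)}\right)} = \sqrt{15092 + \left(24329 - \left(- \frac{85}{3} + \frac{1}{3} \left(-127\right)\right)\right)} = \sqrt{15092 + \left(24329 - \left(- \frac{85}{3} - \frac{127}{3}\right)\right)} = \sqrt{15092 + \left(24329 - - \frac{212}{3}\right)} = \sqrt{15092 + \left(24329 + \frac{212}{3}\right)} = \sqrt{15092 + \frac{73199}{3}} = \sqrt{\frac{118475}{3}} = \frac{5 \sqrt{14217}}{3}$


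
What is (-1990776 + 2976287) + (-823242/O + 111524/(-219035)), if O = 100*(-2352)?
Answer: 241765503865327/245319200 ≈ 9.8551e+5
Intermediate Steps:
O = -235200
(-1990776 + 2976287) + (-823242/O + 111524/(-219035)) = (-1990776 + 2976287) + (-823242/(-235200) + 111524/(-219035)) = 985511 + (-823242*(-1/235200) + 111524*(-1/219035)) = 985511 + (19601/5600 - 111524/219035) = 985511 + 733754127/245319200 = 241765503865327/245319200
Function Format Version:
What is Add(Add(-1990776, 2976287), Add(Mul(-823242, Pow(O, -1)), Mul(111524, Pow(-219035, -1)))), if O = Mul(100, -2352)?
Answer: Rational(241765503865327, 245319200) ≈ 9.8551e+5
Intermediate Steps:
O = -235200
Add(Add(-1990776, 2976287), Add(Mul(-823242, Pow(O, -1)), Mul(111524, Pow(-219035, -1)))) = Add(Add(-1990776, 2976287), Add(Mul(-823242, Pow(-235200, -1)), Mul(111524, Pow(-219035, -1)))) = Add(985511, Add(Mul(-823242, Rational(-1, 235200)), Mul(111524, Rational(-1, 219035)))) = Add(985511, Add(Rational(19601, 5600), Rational(-111524, 219035))) = Add(985511, Rational(733754127, 245319200)) = Rational(241765503865327, 245319200)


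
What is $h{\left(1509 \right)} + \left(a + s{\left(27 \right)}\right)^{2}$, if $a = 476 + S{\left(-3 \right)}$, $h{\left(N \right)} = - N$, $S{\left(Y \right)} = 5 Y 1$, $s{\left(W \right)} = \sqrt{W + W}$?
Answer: $211066 + 2766 \sqrt{6} \approx 2.1784 \cdot 10^{5}$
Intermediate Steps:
$s{\left(W \right)} = \sqrt{2} \sqrt{W}$ ($s{\left(W \right)} = \sqrt{2 W} = \sqrt{2} \sqrt{W}$)
$S{\left(Y \right)} = 5 Y$
$a = 461$ ($a = 476 + 5 \left(-3\right) = 476 - 15 = 461$)
$h{\left(1509 \right)} + \left(a + s{\left(27 \right)}\right)^{2} = \left(-1\right) 1509 + \left(461 + \sqrt{2} \sqrt{27}\right)^{2} = -1509 + \left(461 + \sqrt{2} \cdot 3 \sqrt{3}\right)^{2} = -1509 + \left(461 + 3 \sqrt{6}\right)^{2}$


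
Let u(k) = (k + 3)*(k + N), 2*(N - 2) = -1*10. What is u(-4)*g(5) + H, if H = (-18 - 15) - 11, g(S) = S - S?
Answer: -44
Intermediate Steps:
g(S) = 0
N = -3 (N = 2 + (-1*10)/2 = 2 + (1/2)*(-10) = 2 - 5 = -3)
u(k) = (-3 + k)*(3 + k) (u(k) = (k + 3)*(k - 3) = (3 + k)*(-3 + k) = (-3 + k)*(3 + k))
H = -44 (H = -33 - 11 = -44)
u(-4)*g(5) + H = (-9 + (-4)**2)*0 - 44 = (-9 + 16)*0 - 44 = 7*0 - 44 = 0 - 44 = -44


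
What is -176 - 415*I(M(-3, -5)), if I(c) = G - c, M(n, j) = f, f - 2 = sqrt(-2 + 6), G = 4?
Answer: -176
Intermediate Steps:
f = 4 (f = 2 + sqrt(-2 + 6) = 2 + sqrt(4) = 2 + 2 = 4)
M(n, j) = 4
I(c) = 4 - c
-176 - 415*I(M(-3, -5)) = -176 - 415*(4 - 1*4) = -176 - 415*(4 - 4) = -176 - 415*0 = -176 + 0 = -176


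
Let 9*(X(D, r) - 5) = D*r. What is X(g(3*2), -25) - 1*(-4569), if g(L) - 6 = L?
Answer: 13622/3 ≈ 4540.7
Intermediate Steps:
g(L) = 6 + L
X(D, r) = 5 + D*r/9 (X(D, r) = 5 + (D*r)/9 = 5 + D*r/9)
X(g(3*2), -25) - 1*(-4569) = (5 + (⅑)*(6 + 3*2)*(-25)) - 1*(-4569) = (5 + (⅑)*(6 + 6)*(-25)) + 4569 = (5 + (⅑)*12*(-25)) + 4569 = (5 - 100/3) + 4569 = -85/3 + 4569 = 13622/3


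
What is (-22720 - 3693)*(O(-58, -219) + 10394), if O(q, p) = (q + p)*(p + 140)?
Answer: -852532401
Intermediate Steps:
O(q, p) = (140 + p)*(p + q) (O(q, p) = (p + q)*(140 + p) = (140 + p)*(p + q))
(-22720 - 3693)*(O(-58, -219) + 10394) = (-22720 - 3693)*(((-219)**2 + 140*(-219) + 140*(-58) - 219*(-58)) + 10394) = -26413*((47961 - 30660 - 8120 + 12702) + 10394) = -26413*(21883 + 10394) = -26413*32277 = -852532401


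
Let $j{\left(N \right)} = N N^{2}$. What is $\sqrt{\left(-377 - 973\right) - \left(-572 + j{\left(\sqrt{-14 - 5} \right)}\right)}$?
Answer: $\sqrt{-778 + 19 i \sqrt{19}} \approx 1.4825 + 27.932 i$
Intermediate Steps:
$j{\left(N \right)} = N^{3}$
$\sqrt{\left(-377 - 973\right) - \left(-572 + j{\left(\sqrt{-14 - 5} \right)}\right)} = \sqrt{\left(-377 - 973\right) + \left(572 - \left(\sqrt{-14 - 5}\right)^{3}\right)} = \sqrt{-1350 + \left(572 - \left(\sqrt{-19}\right)^{3}\right)} = \sqrt{-1350 + \left(572 - \left(i \sqrt{19}\right)^{3}\right)} = \sqrt{-1350 + \left(572 - - 19 i \sqrt{19}\right)} = \sqrt{-1350 + \left(572 + 19 i \sqrt{19}\right)} = \sqrt{-778 + 19 i \sqrt{19}}$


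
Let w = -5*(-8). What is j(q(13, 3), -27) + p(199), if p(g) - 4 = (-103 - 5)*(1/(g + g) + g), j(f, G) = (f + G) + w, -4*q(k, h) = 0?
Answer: -4273579/199 ≈ -21475.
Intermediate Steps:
q(k, h) = 0 (q(k, h) = -¼*0 = 0)
w = 40
j(f, G) = 40 + G + f (j(f, G) = (f + G) + 40 = (G + f) + 40 = 40 + G + f)
p(g) = 4 - 108*g - 54/g (p(g) = 4 + (-103 - 5)*(1/(g + g) + g) = 4 - 108*(1/(2*g) + g) = 4 - 108*(g + 1/(2*g)) = 4 + (-108*g - 54/g) = 4 - 108*g - 54/g)
j(q(13, 3), -27) + p(199) = (40 - 27 + 0) + (4 - 108*199 - 54/199) = 13 + (4 - 21492 - 54*1/199) = 13 + (4 - 21492 - 54/199) = 13 - 4276166/199 = -4273579/199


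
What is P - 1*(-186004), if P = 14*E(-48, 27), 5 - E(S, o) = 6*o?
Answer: 183806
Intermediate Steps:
E(S, o) = 5 - 6*o
P = -2198 (P = 14*(5 - 6*27) = 14*(5 - 162) = 14*(-157) = -2198)
P - 1*(-186004) = -2198 - 1*(-186004) = -2198 + 186004 = 183806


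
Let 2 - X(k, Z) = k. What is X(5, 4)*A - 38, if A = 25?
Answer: -113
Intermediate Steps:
X(k, Z) = 2 - k
X(5, 4)*A - 38 = (2 - 1*5)*25 - 38 = (2 - 5)*25 - 38 = -3*25 - 38 = -75 - 38 = -113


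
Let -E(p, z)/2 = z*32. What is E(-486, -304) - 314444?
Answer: -294988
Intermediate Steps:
E(p, z) = -64*z (E(p, z) = -2*z*32 = -64*z)
E(-486, -304) - 314444 = -64*(-304) - 314444 = 19456 - 314444 = -294988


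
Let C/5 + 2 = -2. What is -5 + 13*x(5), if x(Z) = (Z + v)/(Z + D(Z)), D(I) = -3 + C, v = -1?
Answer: -71/9 ≈ -7.8889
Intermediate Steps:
C = -20 (C = -10 + 5*(-2) = -10 - 10 = -20)
D(I) = -23 (D(I) = -3 - 20 = -23)
x(Z) = (-1 + Z)/(-23 + Z) (x(Z) = (Z - 1)/(Z - 23) = (-1 + Z)/(-23 + Z))
-5 + 13*x(5) = -5 + 13*((-1 + 5)/(-23 + 5)) = -5 + 13*(4/(-18)) = -5 + 13*(-1/18*4) = -5 + 13*(-2/9) = -5 - 26/9 = -71/9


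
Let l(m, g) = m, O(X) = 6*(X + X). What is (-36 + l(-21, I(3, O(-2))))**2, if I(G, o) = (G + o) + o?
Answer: 3249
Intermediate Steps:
O(X) = 12*X (O(X) = 6*(2*X) = 12*X)
I(G, o) = G + 2*o
(-36 + l(-21, I(3, O(-2))))**2 = (-36 - 21)**2 = (-57)**2 = 3249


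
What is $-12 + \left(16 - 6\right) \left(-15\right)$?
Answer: $-162$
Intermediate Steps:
$-12 + \left(16 - 6\right) \left(-15\right) = -12 + 10 \left(-15\right) = -12 - 150 = -162$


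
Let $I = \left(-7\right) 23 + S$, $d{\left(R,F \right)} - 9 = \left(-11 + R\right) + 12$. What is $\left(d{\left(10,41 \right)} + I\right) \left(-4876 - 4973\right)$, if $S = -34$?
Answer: $1723575$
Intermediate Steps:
$d{\left(R,F \right)} = 10 + R$ ($d{\left(R,F \right)} = 9 + \left(\left(-11 + R\right) + 12\right) = 9 + \left(1 + R\right) = 10 + R$)
$I = -195$ ($I = \left(-7\right) 23 - 34 = -161 - 34 = -195$)
$\left(d{\left(10,41 \right)} + I\right) \left(-4876 - 4973\right) = \left(\left(10 + 10\right) - 195\right) \left(-4876 - 4973\right) = \left(20 - 195\right) \left(-9849\right) = \left(-175\right) \left(-9849\right) = 1723575$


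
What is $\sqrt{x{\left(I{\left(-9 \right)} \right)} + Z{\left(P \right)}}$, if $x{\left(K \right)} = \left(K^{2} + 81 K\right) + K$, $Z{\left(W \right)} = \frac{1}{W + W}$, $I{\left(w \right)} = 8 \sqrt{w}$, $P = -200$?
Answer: $\frac{\sqrt{-230401 + 787200 i}}{20} \approx 27.153 + 36.239 i$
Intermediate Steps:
$Z{\left(W \right)} = \frac{1}{2 W}$
$x{\left(K \right)} = K^{2} + 82 K$
$\sqrt{x{\left(I{\left(-9 \right)} \right)} + Z{\left(P \right)}} = \sqrt{8 \sqrt{-9} \left(82 + 8 \sqrt{-9}\right) + \frac{1}{2 \left(-200\right)}} = \sqrt{8 \cdot 3 i \left(82 + 8 \cdot 3 i\right) + \frac{1}{2} \left(- \frac{1}{200}\right)} = \sqrt{24 i \left(82 + 24 i\right) - \frac{1}{400}} = \sqrt{- \frac{1}{400} + 24 i \left(82 + 24 i\right)}$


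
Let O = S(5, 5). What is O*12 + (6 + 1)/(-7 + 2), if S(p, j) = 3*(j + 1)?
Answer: 1073/5 ≈ 214.60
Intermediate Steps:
S(p, j) = 3 + 3*j (S(p, j) = 3*(1 + j) = 3 + 3*j)
O = 18 (O = 3 + 3*5 = 3 + 15 = 18)
O*12 + (6 + 1)/(-7 + 2) = 18*12 + (6 + 1)/(-7 + 2) = 216 + 7/(-5) = 216 + 7*(-⅕) = 216 - 7/5 = 1073/5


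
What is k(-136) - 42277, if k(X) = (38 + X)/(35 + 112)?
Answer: -126833/3 ≈ -42278.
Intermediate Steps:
k(X) = 38/147 + X/147 (k(X) = (38 + X)/147 = (38 + X)*(1/147) = 38/147 + X/147)
k(-136) - 42277 = (38/147 + (1/147)*(-136)) - 42277 = (38/147 - 136/147) - 42277 = -⅔ - 42277 = -126833/3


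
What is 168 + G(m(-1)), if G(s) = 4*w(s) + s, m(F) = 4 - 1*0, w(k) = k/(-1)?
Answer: 156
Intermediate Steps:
w(k) = -k (w(k) = k*(-1) = -k)
m(F) = 4 (m(F) = 4 + 0 = 4)
G(s) = -3*s (G(s) = 4*(-s) + s = -4*s + s = -3*s)
168 + G(m(-1)) = 168 - 3*4 = 168 - 12 = 156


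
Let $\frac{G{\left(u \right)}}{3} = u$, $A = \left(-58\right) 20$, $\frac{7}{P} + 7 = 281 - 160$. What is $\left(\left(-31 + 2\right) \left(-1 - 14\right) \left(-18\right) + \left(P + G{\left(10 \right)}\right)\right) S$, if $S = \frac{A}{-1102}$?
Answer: $- \frac{8891930}{1083} \approx -8210.5$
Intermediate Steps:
$P = \frac{7}{114}$ ($P = \frac{7}{-7 + \left(281 - 160\right)} = \frac{7}{-7 + 121} = \frac{7}{114} \approx 0.061404$)
$A = -1160$
$G{\left(u \right)} = 3 u$
$S = \frac{20}{19}$ ($S = - \frac{1160}{-1102} = \left(-1160\right) \left(- \frac{1}{1102}\right) = \frac{20}{19} \approx 1.0526$)
$\left(\left(-31 + 2\right) \left(-1 - 14\right) \left(-18\right) + \left(P + G{\left(10 \right)}\right)\right) S = \left(\left(-31 + 2\right) \left(-1 - 14\right) \left(-18\right) + \left(\frac{7}{114} + 3 \cdot 10\right)\right) \frac{20}{19} = \left(\left(-29\right) \left(-15\right) \left(-18\right) + \left(\frac{7}{114} + 30\right)\right) \frac{20}{19} = \left(435 \left(-18\right) + \frac{3427}{114}\right) \frac{20}{19} = \left(-7830 + \frac{3427}{114}\right) \frac{20}{19} = \left(- \frac{889193}{114}\right) \frac{20}{19} = - \frac{8891930}{1083}$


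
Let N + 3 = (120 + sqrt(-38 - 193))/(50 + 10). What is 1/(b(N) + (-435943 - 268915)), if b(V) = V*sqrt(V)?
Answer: -1800/(1268744400 - sqrt(15)*(-60 + I*sqrt(231))**(3/2)) ≈ -1.4187e-6 + 1.9645e-12*I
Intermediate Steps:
N = -1 + I*sqrt(231)/60 (N = -3 + (120 + sqrt(-38 - 193))/(50 + 10) = -3 + (120 + sqrt(-231))/60 = -3 + (120 + I*sqrt(231))*(1/60) = -3 + (2 + I*sqrt(231)/60) = -1 + I*sqrt(231)/60 ≈ -1.0 + 0.25331*I)
b(V) = V**(3/2)
1/(b(N) + (-435943 - 268915)) = 1/((-1 + I*sqrt(231)/60)**(3/2) + (-435943 - 268915)) = 1/((-1 + I*sqrt(231)/60)**(3/2) - 704858) = 1/(-704858 + (-1 + I*sqrt(231)/60)**(3/2))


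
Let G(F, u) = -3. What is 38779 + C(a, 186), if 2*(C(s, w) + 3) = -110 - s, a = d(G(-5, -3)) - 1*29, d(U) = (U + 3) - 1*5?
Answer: 38738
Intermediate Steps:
d(U) = -2 + U (d(U) = (3 + U) - 5 = -2 + U)
a = -34 (a = (-2 - 3) - 1*29 = -5 - 29 = -34)
C(s, w) = -58 - s/2 (C(s, w) = -3 + (-110 - s)/2 = -3 + (-55 - s/2) = -58 - s/2)
38779 + C(a, 186) = 38779 + (-58 - ½*(-34)) = 38779 + (-58 + 17) = 38779 - 41 = 38738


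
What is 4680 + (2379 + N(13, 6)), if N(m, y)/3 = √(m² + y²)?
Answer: 7059 + 3*√205 ≈ 7102.0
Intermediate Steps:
N(m, y) = 3*√(m² + y²)
4680 + (2379 + N(13, 6)) = 4680 + (2379 + 3*√(13² + 6²)) = 4680 + (2379 + 3*√(169 + 36)) = 4680 + (2379 + 3*√205) = 7059 + 3*√205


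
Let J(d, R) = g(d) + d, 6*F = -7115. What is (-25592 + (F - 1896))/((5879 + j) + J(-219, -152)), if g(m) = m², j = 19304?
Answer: -172043/437550 ≈ -0.39320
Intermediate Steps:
F = -7115/6 (F = (⅙)*(-7115) = -7115/6 ≈ -1185.8)
J(d, R) = d + d² (J(d, R) = d² + d = d + d²)
(-25592 + (F - 1896))/((5879 + j) + J(-219, -152)) = (-25592 + (-7115/6 - 1896))/((5879 + 19304) - 219*(1 - 219)) = (-25592 - 18491/6)/(25183 - 219*(-218)) = -172043/(6*(25183 + 47742)) = -172043/6/72925 = -172043/6*1/72925 = -172043/437550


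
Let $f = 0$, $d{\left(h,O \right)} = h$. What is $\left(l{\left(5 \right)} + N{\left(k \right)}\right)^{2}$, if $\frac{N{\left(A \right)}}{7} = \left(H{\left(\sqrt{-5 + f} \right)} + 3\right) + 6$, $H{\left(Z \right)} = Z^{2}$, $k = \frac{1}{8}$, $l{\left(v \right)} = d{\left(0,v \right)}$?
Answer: $784$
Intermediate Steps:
$l{\left(v \right)} = 0$
$k = \frac{1}{8} \approx 0.125$
$N{\left(A \right)} = 28$ ($N{\left(A \right)} = 7 \left(\left(\left(\sqrt{-5 + 0}\right)^{2} + 3\right) + 6\right) = 7 \left(\left(\left(\sqrt{-5}\right)^{2} + 3\right) + 6\right) = 7 \left(\left(\left(i \sqrt{5}\right)^{2} + 3\right) + 6\right) = 7 \left(\left(-5 + 3\right) + 6\right) = 7 \left(-2 + 6\right) = 7 \cdot 4 = 28$)
$\left(l{\left(5 \right)} + N{\left(k \right)}\right)^{2} = \left(0 + 28\right)^{2} = 28^{2} = 784$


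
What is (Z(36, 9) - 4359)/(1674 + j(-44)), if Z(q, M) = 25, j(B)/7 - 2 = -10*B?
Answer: -2167/2384 ≈ -0.90898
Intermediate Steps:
j(B) = 14 - 70*B (j(B) = 14 + 7*(-10*B) = 14 - 70*B)
(Z(36, 9) - 4359)/(1674 + j(-44)) = (25 - 4359)/(1674 + (14 - 70*(-44))) = -4334/(1674 + (14 + 3080)) = -4334/(1674 + 3094) = -4334/4768 = -4334*1/4768 = -2167/2384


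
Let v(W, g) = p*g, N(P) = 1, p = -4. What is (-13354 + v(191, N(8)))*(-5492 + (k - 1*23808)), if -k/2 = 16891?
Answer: 842649356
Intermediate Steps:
k = -33782 (k = -2*16891 = -33782)
v(W, g) = -4*g
(-13354 + v(191, N(8)))*(-5492 + (k - 1*23808)) = (-13354 - 4*1)*(-5492 + (-33782 - 1*23808)) = (-13354 - 4)*(-5492 + (-33782 - 23808)) = -13358*(-5492 - 57590) = -13358*(-63082) = 842649356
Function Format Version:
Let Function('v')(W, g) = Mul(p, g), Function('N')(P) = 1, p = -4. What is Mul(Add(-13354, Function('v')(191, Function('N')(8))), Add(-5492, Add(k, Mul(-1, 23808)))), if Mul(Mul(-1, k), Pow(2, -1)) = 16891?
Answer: 842649356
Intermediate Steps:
k = -33782 (k = Mul(-2, 16891) = -33782)
Function('v')(W, g) = Mul(-4, g)
Mul(Add(-13354, Function('v')(191, Function('N')(8))), Add(-5492, Add(k, Mul(-1, 23808)))) = Mul(Add(-13354, Mul(-4, 1)), Add(-5492, Add(-33782, Mul(-1, 23808)))) = Mul(Add(-13354, -4), Add(-5492, Add(-33782, -23808))) = Mul(-13358, Add(-5492, -57590)) = Mul(-13358, -63082) = 842649356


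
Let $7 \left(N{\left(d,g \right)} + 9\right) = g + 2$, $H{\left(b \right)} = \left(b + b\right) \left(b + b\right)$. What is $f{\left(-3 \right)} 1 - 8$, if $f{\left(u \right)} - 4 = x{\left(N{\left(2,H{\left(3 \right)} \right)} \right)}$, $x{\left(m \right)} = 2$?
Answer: $-2$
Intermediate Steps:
$H{\left(b \right)} = 4 b^{2}$ ($H{\left(b \right)} = 2 b 2 b = 4 b^{2}$)
$N{\left(d,g \right)} = - \frac{61}{7} + \frac{g}{7}$ ($N{\left(d,g \right)} = -9 + \frac{g + 2}{7} = -9 + \frac{2 + g}{7} = -9 + \left(\frac{2}{7} + \frac{g}{7}\right) = - \frac{61}{7} + \frac{g}{7}$)
$f{\left(u \right)} = 6$ ($f{\left(u \right)} = 4 + 2 = 6$)
$f{\left(-3 \right)} 1 - 8 = 6 \cdot 1 - 8 = 6 - 8 = -2$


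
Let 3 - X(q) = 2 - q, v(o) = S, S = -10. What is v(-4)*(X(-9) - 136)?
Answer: 1440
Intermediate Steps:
v(o) = -10
X(q) = 1 + q (X(q) = 3 - (2 - q) = 3 + (-2 + q) = 1 + q)
v(-4)*(X(-9) - 136) = -10*((1 - 9) - 136) = -10*(-8 - 136) = -10*(-144) = 1440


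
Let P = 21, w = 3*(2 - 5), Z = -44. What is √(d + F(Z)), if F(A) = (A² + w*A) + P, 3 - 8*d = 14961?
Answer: √1933/2 ≈ 21.983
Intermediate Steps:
d = -7479/4 (d = 3/8 - ⅛*14961 = 3/8 - 14961/8 = -7479/4 ≈ -1869.8)
w = -9 (w = 3*(-3) = -9)
F(A) = 21 + A² - 9*A (F(A) = (A² - 9*A) + 21 = 21 + A² - 9*A)
√(d + F(Z)) = √(-7479/4 + (21 + (-44)² - 9*(-44))) = √(-7479/4 + (21 + 1936 + 396)) = √(-7479/4 + 2353) = √(1933/4) = √1933/2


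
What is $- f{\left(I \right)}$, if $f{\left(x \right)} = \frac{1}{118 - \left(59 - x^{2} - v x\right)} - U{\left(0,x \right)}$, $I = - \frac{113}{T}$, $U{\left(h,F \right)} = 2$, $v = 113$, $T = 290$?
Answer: $\frac{2459218}{1271659} \approx 1.9339$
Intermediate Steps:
$I = - \frac{113}{290} \approx -0.38966$
$f{\left(x \right)} = -2 + \frac{1}{59 + x^{2} + 113 x}$ ($f{\left(x \right)} = \frac{1}{118 - \left(59 - x^{2} - 113 x\right)} - 2 = \frac{1}{118 + \left(-59 + x^{2} + 113 x\right)} - 2 = \frac{1}{59 + x^{2} + 113 x} - 2 = -2 + \frac{1}{59 + x^{2} + 113 x}$)
$- f{\left(I \right)} = - \frac{-117 - - \frac{12769}{145} - 2 \left(- \frac{113}{290}\right)^{2}}{59 + \left(- \frac{113}{290}\right)^{2} + 113 \left(- \frac{113}{290}\right)} = - \frac{-117 + \frac{12769}{145} - \frac{12769}{42050}}{59 + \frac{12769}{84100} - \frac{12769}{290}} = - \frac{-117 + \frac{12769}{145} - \frac{12769}{42050}}{\frac{1271659}{84100}} = - \frac{84100 \left(-1229609\right)}{1271659 \cdot 42050} = \left(-1\right) \left(- \frac{2459218}{1271659}\right) = \frac{2459218}{1271659}$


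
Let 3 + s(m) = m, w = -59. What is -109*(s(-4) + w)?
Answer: 7194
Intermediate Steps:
s(m) = -3 + m
-109*(s(-4) + w) = -109*((-3 - 4) - 59) = -109*(-7 - 59) = -109*(-66) = 7194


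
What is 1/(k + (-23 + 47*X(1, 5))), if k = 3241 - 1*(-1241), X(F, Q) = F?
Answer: 1/4506 ≈ 0.00022193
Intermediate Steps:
k = 4482 (k = 3241 + 1241 = 4482)
1/(k + (-23 + 47*X(1, 5))) = 1/(4482 + (-23 + 47*1)) = 1/(4482 + (-23 + 47)) = 1/(4482 + 24) = 1/4506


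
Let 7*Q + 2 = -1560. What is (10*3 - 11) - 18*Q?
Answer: 28249/7 ≈ 4035.6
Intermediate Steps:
Q = -1562/7 (Q = -2/7 + (⅐)*(-1560) = -2/7 - 1560/7 = -1562/7 ≈ -223.14)
(10*3 - 11) - 18*Q = (10*3 - 11) - 18*(-1562/7) = (30 - 11) + 28116/7 = 19 + 28116/7 = 28249/7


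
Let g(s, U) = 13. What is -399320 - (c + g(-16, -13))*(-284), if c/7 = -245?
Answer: -882688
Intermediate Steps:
c = -1715 (c = 7*(-245) = -1715)
-399320 - (c + g(-16, -13))*(-284) = -399320 - (-1715 + 13)*(-284) = -399320 - (-1702)*(-284) = -399320 - 1*483368 = -399320 - 483368 = -882688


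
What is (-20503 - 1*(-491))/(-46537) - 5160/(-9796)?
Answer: 109042118/113969113 ≈ 0.95677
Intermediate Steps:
(-20503 - 1*(-491))/(-46537) - 5160/(-9796) = (-20503 + 491)*(-1/46537) - 5160*(-1/9796) = -20012*(-1/46537) + 1290/2449 = 20012/46537 + 1290/2449 = 109042118/113969113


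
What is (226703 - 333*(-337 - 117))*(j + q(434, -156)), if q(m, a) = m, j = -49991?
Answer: -18726846945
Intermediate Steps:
(226703 - 333*(-337 - 117))*(j + q(434, -156)) = (226703 - 333*(-337 - 117))*(-49991 + 434) = (226703 - 333*(-454))*(-49557) = (226703 + 151182)*(-49557) = 377885*(-49557) = -18726846945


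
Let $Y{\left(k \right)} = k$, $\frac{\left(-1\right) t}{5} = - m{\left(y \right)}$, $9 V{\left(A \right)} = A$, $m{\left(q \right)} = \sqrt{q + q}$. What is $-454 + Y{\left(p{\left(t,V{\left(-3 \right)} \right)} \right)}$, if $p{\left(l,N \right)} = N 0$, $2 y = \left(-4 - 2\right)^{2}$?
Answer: $-454$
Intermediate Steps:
$y = 18$ ($y = \frac{\left(-4 - 2\right)^{2}}{2} = \frac{\left(-6\right)^{2}}{2} = \frac{1}{2} \cdot 36 = 18$)
$m{\left(q \right)} = \sqrt{2} \sqrt{q}$ ($m{\left(q \right)} = \sqrt{2 q} = \sqrt{2} \sqrt{q}$)
$V{\left(A \right)} = \frac{A}{9}$
$t = 30$ ($t = - 5 \left(- \sqrt{2} \sqrt{18}\right) = - 5 \left(- \sqrt{2} \cdot 3 \sqrt{2}\right) = - 5 \left(\left(-1\right) 6\right) = \left(-5\right) \left(-6\right) = 30$)
$p{\left(l,N \right)} = 0$
$-454 + Y{\left(p{\left(t,V{\left(-3 \right)} \right)} \right)} = -454 + 0 = -454$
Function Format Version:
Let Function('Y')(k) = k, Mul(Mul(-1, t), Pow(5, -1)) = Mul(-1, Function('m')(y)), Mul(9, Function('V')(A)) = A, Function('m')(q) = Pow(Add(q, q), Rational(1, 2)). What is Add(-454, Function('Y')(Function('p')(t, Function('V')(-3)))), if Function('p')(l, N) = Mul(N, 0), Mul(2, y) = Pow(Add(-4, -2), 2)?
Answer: -454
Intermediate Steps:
y = 18 (y = Mul(Rational(1, 2), Pow(Add(-4, -2), 2)) = Mul(Rational(1, 2), Pow(-6, 2)) = Mul(Rational(1, 2), 36) = 18)
Function('m')(q) = Mul(Pow(2, Rational(1, 2)), Pow(q, Rational(1, 2))) (Function('m')(q) = Pow(Mul(2, q), Rational(1, 2)) = Mul(Pow(2, Rational(1, 2)), Pow(q, Rational(1, 2))))
Function('V')(A) = Mul(Rational(1, 9), A)
t = 30 (t = Mul(-5, Mul(-1, Mul(Pow(2, Rational(1, 2)), Pow(18, Rational(1, 2))))) = Mul(-5, Mul(-1, Mul(Pow(2, Rational(1, 2)), Mul(3, Pow(2, Rational(1, 2)))))) = Mul(-5, Mul(-1, 6)) = Mul(-5, -6) = 30)
Function('p')(l, N) = 0
Add(-454, Function('Y')(Function('p')(t, Function('V')(-3)))) = Add(-454, 0) = -454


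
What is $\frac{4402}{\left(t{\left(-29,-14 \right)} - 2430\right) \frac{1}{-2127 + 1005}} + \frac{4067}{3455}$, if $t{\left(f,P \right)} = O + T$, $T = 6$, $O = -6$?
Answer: $\frac{569142661}{279855} \approx 2033.7$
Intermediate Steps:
$t{\left(f,P \right)} = 0$ ($t{\left(f,P \right)} = -6 + 6 = 0$)
$\frac{4402}{\left(t{\left(-29,-14 \right)} - 2430\right) \frac{1}{-2127 + 1005}} + \frac{4067}{3455} = \frac{4402}{\left(0 - 2430\right) \frac{1}{-2127 + 1005}} + \frac{4067}{3455} = \frac{4402}{\left(-2430\right) \frac{1}{-1122}} + 4067 \cdot \frac{1}{3455} = \frac{4402}{\left(-2430\right) \left(- \frac{1}{1122}\right)} + \frac{4067}{3455} = \frac{4402}{\frac{405}{187}} + \frac{4067}{3455} = 4402 \cdot \frac{187}{405} + \frac{4067}{3455} = \frac{823174}{405} + \frac{4067}{3455} = \frac{569142661}{279855}$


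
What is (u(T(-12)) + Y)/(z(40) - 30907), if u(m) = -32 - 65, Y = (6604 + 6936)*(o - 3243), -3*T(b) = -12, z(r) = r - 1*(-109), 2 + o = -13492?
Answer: 226619077/30758 ≈ 7367.8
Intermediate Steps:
o = -13494 (o = -2 - 13492 = -13494)
z(r) = 109 + r (z(r) = r + 109 = 109 + r)
T(b) = 4 (T(b) = -⅓*(-12) = 4)
Y = -226618980 (Y = (6604 + 6936)*(-13494 - 3243) = 13540*(-16737) = -226618980)
u(m) = -97
(u(T(-12)) + Y)/(z(40) - 30907) = (-97 - 226618980)/((109 + 40) - 30907) = -226619077/(149 - 30907) = -226619077/(-30758) = -226619077*(-1/30758) = 226619077/30758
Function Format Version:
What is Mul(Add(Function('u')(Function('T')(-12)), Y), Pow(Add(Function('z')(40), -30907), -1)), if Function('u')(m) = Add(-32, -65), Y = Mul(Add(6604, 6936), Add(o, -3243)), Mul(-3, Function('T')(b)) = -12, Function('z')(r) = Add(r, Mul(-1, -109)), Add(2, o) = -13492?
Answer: Rational(226619077, 30758) ≈ 7367.8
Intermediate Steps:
o = -13494 (o = Add(-2, -13492) = -13494)
Function('z')(r) = Add(109, r) (Function('z')(r) = Add(r, 109) = Add(109, r))
Function('T')(b) = 4 (Function('T')(b) = Mul(Rational(-1, 3), -12) = 4)
Y = -226618980 (Y = Mul(Add(6604, 6936), Add(-13494, -3243)) = Mul(13540, -16737) = -226618980)
Function('u')(m) = -97
Mul(Add(Function('u')(Function('T')(-12)), Y), Pow(Add(Function('z')(40), -30907), -1)) = Mul(Add(-97, -226618980), Pow(Add(Add(109, 40), -30907), -1)) = Mul(-226619077, Pow(Add(149, -30907), -1)) = Mul(-226619077, Pow(-30758, -1)) = Mul(-226619077, Rational(-1, 30758)) = Rational(226619077, 30758)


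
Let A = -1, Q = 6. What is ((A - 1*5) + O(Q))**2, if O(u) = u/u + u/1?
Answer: 1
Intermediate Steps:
O(u) = 1 + u (O(u) = 1 + u*1 = 1 + u)
((A - 1*5) + O(Q))**2 = ((-1 - 1*5) + (1 + 6))**2 = ((-1 - 5) + 7)**2 = (-6 + 7)**2 = 1**2 = 1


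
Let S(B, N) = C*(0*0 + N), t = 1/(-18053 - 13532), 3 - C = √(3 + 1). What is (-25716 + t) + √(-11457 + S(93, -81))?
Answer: -812239861/31585 + 3*I*√1282 ≈ -25716.0 + 107.42*I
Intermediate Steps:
C = 1 (C = 3 - √(3 + 1) = 3 - √4 = 3 - 1*2 = 3 - 2 = 1)
t = -1/31585 (t = 1/(-31585) = -1/31585 ≈ -3.1661e-5)
S(B, N) = N (S(B, N) = 1*(0*0 + N) = 1*(0 + N) = 1*N = N)
(-25716 + t) + √(-11457 + S(93, -81)) = (-25716 - 1/31585) + √(-11457 - 81) = -812239861/31585 + √(-11538) = -812239861/31585 + 3*I*√1282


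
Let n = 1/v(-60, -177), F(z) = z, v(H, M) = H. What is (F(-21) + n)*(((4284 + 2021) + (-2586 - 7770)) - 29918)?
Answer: 14278303/20 ≈ 7.1392e+5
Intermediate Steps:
n = -1/60 (n = 1/(-60) = -1/60 ≈ -0.016667)
(F(-21) + n)*(((4284 + 2021) + (-2586 - 7770)) - 29918) = (-21 - 1/60)*(((4284 + 2021) + (-2586 - 7770)) - 29918) = -1261*((6305 - 10356) - 29918)/60 = -1261*(-4051 - 29918)/60 = -1261/60*(-33969) = 14278303/20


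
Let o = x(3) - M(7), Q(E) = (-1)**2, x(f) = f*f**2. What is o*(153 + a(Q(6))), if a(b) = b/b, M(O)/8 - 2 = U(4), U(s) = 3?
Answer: -2002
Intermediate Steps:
M(O) = 40 (M(O) = 16 + 8*3 = 16 + 24 = 40)
x(f) = f**3
Q(E) = 1
a(b) = 1
o = -13 (o = 3**3 - 1*40 = 27 - 40 = -13)
o*(153 + a(Q(6))) = -13*(153 + 1) = -13*154 = -2002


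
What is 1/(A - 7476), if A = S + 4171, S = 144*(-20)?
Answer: -1/6185 ≈ -0.00016168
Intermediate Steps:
S = -2880
A = 1291 (A = -2880 + 4171 = 1291)
1/(A - 7476) = 1/(1291 - 7476) = 1/(-6185) = -1/6185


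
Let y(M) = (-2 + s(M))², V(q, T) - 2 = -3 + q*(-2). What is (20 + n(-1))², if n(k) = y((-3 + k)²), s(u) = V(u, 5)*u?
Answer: 78916046400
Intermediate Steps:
V(q, T) = -1 - 2*q (V(q, T) = 2 + (-3 + q*(-2)) = 2 + (-3 - 2*q) = -1 - 2*q)
s(u) = u*(-1 - 2*u) (s(u) = (-1 - 2*u)*u = u*(-1 - 2*u))
y(M) = (-2 - M*(1 + 2*M))²
n(k) = (2 + (-3 + k)²*(1 + 2*(-3 + k)²))²
(20 + n(-1))² = (20 + (2 + (-3 - 1)² + 2*(-3 - 1)⁴)²)² = (20 + (2 + (-4)² + 2*(-4)⁴)²)² = (20 + (2 + 16 + 2*256)²)² = (20 + (2 + 16 + 512)²)² = (20 + 530²)² = (20 + 280900)² = 280920² = 78916046400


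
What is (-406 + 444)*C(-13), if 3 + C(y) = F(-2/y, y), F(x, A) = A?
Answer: -608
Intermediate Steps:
C(y) = -3 + y
(-406 + 444)*C(-13) = (-406 + 444)*(-3 - 13) = 38*(-16) = -608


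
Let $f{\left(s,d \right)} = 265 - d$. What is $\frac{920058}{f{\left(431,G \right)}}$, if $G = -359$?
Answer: $\frac{153343}{104} \approx 1474.5$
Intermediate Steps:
$\frac{920058}{f{\left(431,G \right)}} = \frac{920058}{265 - -359} = \frac{920058}{265 + 359} = \frac{920058}{624} = 920058 \cdot \frac{1}{624} = \frac{153343}{104}$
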